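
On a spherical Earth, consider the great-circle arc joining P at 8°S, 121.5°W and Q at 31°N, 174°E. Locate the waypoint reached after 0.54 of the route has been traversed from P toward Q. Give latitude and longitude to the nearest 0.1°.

Convert each endpoint to a unit vector on the sphere (x = cos φ cos λ, y = cos φ sin λ, z = sin φ).
The central angle between the endpoints is δ = arccos(p₁·p₂) ≈ 1.273 rad (72.9°).
Interpolate at f = 0.54 with slerp weights a = sin((1−f)δ)/sin δ ≈ 0.578, b = sin(fδ)/sin δ ≈ 0.664.
p = a·p₁ + b·p₂ ≈ (-0.865, -0.429, 0.261); φ = arcsin(p_z) ≈ 15.15°, λ = atan2(p_y, p_x) ≈ -153.64°.

≈ 15.2°N, 153.6°W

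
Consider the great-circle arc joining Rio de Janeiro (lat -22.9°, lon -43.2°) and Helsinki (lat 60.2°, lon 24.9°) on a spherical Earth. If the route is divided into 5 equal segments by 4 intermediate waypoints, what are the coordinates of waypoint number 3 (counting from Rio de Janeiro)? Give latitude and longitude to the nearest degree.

Convert each endpoint to a unit vector on the sphere (x = cos φ cos λ, y = cos φ sin λ, z = sin φ).
The central angle between the endpoints is δ = arccos(p₁·p₂) ≈ 1.738 rad (99.6°).
Interpolate at f = 3/5 with slerp weights a = sin((1−f)δ)/sin δ ≈ 0.650, b = sin(fδ)/sin δ ≈ 0.876.
p = a·p₁ + b·p₂ ≈ (0.831, -0.226, 0.508); φ = arcsin(p_z) ≈ 30.50°, λ = atan2(p_y, p_x) ≈ -15.23°.

≈ lat 30°, lon -15°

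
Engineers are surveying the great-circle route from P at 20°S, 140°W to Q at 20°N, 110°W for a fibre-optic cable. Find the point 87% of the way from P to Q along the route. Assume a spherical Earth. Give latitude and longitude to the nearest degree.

≈ 15°N, 114°W

The haversine formula gives a central angle δ ≈ 0.866 rad (49.6°) between the endpoints.
Interpolate at f = 0.87 with slerp weights a = sin((1−f)δ)/sin δ ≈ 0.147, b = sin(fδ)/sin δ ≈ 0.898.
p = a·p₁ + b·p₂ ≈ (-0.395, -0.882, 0.257); φ = arcsin(p_z) ≈ 14.88°, λ = atan2(p_y, p_x) ≈ -114.11°.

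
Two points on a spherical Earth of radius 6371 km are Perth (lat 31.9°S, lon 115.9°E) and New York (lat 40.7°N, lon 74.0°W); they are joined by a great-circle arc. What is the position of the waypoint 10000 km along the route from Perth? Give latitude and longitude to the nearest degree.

From cos δ = sin φ₁ sin φ₂ + cos φ₁ cos φ₂ cos Δλ, the central angle is δ ≈ 2.935 rad (168.1°). The total great-circle distance is δ·R ≈ 2.935 × 6371 ≈ 18696 km, so the target fraction is f = 10000/18696 ≈ 0.535.
Interpolate at f ≈ 0.535 with slerp weights a = sin((1−f)δ)/sin δ ≈ 4.762, b = sin(fδ)/sin δ ≈ 4.865.
p = a·p₁ + b·p₂ ≈ (-0.749, 0.092, 0.656); φ = arcsin(p_z) ≈ 40.98°, λ = atan2(p_y, p_x) ≈ 173.04°.

≈ lat 41°N, lon 173°E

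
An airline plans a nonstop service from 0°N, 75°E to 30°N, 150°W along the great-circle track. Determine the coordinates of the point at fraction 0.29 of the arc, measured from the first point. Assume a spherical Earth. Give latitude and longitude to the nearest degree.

Write both endpoints as unit vectors p₁, p₂ with components (cos φ cos λ, cos φ sin λ, sin φ).
The central angle between the endpoints is δ = arccos(p₁·p₂) ≈ 2.230 rad (127.8°).
Interpolate at f = 0.29 with slerp weights a = sin((1−f)δ)/sin δ ≈ 1.265, b = sin(fδ)/sin δ ≈ 0.762.
p = a·p₁ + b·p₂ ≈ (-0.244, 0.892, 0.381); φ = arcsin(p_z) ≈ 22.40°, λ = atan2(p_y, p_x) ≈ 105.32°.

≈ 22°N, 105°E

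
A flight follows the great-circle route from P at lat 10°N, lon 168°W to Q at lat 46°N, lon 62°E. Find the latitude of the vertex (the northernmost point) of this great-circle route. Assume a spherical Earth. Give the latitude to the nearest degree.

≈ 56°N

The great circle lies in the plane with unit normal n̂ = (p₁ × p₂)/|p₁ × p₂|.
Here n̂_z ≈ -0.552; the vertex latitude is φ_max = arccos|n̂_z| ≈ 56.5°.
Check via Clairaut: cos φ_max = |cos φ₁| · sin C = cos(10.0°)·sin(34.1°) ≈ 0.552, again giving ≈ 56.5°.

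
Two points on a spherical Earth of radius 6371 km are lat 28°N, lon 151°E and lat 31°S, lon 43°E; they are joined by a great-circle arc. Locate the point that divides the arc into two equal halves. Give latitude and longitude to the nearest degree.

Write both endpoints as unit vectors p₁, p₂ with components (cos φ cos λ, cos φ sin λ, sin φ).
The central angle between the endpoints is δ = arccos(p₁·p₂) ≈ 2.067 rad (118.4°).
Interpolate at f = 1/2 with slerp weights a = sin((1−f)δ)/sin δ ≈ 0.977, b = sin(fδ)/sin δ ≈ 0.977.
p = a·p₁ + b·p₂ ≈ (-0.142, 0.989, -0.044); φ = arcsin(p_z) ≈ -2.55°, λ = atan2(p_y, p_x) ≈ 98.17°.

≈ lat 3°S, lon 98°E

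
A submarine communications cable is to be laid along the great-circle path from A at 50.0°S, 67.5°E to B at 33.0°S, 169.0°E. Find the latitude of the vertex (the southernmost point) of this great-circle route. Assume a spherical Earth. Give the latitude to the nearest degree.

The great circle lies in the plane with unit normal n̂ = (p₁ × p₂)/|p₁ × p₂|.
Here n̂_z ≈ +0.556; the vertex latitude is φ_max = arccos|n̂_z| ≈ 56.2°.
Check via Clairaut: cos φ_max = |cos φ₁| · sin C = cos(50.0°)·sin(120.2°) ≈ 0.556, again giving ≈ 56.2°.

≈ 56°S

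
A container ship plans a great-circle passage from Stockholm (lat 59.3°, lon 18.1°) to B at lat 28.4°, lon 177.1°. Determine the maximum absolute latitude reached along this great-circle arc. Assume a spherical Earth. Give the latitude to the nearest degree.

The great circle lies in the plane with unit normal n̂ = (p₁ × p₂)/|p₁ × p₂|.
Here n̂_z ≈ +0.161; the vertex latitude is φ_max = arccos|n̂_z| ≈ 80.7°.
Check via Clairaut: cos φ_max = |cos φ₁| · sin C = cos(59.3°)·sin(18.4°) ≈ 0.161, again giving ≈ 80.7°.

≈ 81°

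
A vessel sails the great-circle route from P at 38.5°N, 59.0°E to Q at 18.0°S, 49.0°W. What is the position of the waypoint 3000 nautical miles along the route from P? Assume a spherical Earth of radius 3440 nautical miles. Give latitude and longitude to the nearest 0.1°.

≈ 21.2°N, 4.0°E

The haversine formula gives a central angle δ ≈ 2.007 rad (115.0°) between the endpoints. The total great-circle distance is δ·R ≈ 2.007 × 3440 ≈ 6904 nmi, so the target fraction is f = 3000/6904 ≈ 0.435.
Interpolate at f ≈ 0.435 with slerp weights a = sin((1−f)δ)/sin δ ≈ 1.000, b = sin(fδ)/sin δ ≈ 0.845.
p = a·p₁ + b·p₂ ≈ (0.930, 0.065, 0.361); φ = arcsin(p_z) ≈ 21.19°, λ = atan2(p_y, p_x) ≈ 3.97°.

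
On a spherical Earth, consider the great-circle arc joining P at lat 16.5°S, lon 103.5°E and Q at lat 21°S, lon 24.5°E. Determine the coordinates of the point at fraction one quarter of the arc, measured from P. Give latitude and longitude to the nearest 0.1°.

Convert each endpoint to a unit vector on the sphere (x = cos φ cos λ, y = cos φ sin λ, z = sin φ).
The central angle between the endpoints is δ = arccos(p₁·p₂) ≈ 1.295 rad (74.2°).
Interpolate at f = 1/4 with slerp weights a = sin((1−f)δ)/sin δ ≈ 0.858, b = sin(fδ)/sin δ ≈ 0.331.
p = a·p₁ + b·p₂ ≈ (0.089, 0.928, -0.362); φ = arcsin(p_z) ≈ -21.23°, λ = atan2(p_y, p_x) ≈ 84.53°.

≈ lat 21.2°S, lon 84.5°E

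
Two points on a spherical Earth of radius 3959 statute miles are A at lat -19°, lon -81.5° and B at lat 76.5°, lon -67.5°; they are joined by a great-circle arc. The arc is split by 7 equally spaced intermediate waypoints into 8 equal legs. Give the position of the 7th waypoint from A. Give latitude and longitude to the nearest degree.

≈ lat 65°, lon -74°

Write both endpoints as unit vectors p₁, p₂ with components (cos φ cos λ, cos φ sin λ, sin φ).
The central angle between the endpoints is δ = arccos(p₁·p₂) ≈ 1.673 rad (95.9°).
Interpolate at f = 7/8 with slerp weights a = sin((1−f)δ)/sin δ ≈ 0.209, b = sin(fδ)/sin δ ≈ 1.000.
p = a·p₁ + b·p₂ ≈ (0.118, -0.411, 0.904); φ = arcsin(p_z) ≈ 64.69°, λ = atan2(p_y, p_x) ≈ -73.91°.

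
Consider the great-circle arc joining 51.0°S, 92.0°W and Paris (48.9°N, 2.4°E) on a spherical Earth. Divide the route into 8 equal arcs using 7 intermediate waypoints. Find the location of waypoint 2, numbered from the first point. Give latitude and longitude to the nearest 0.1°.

≈ 28.3°S, 61.9°W

Convert each endpoint to a unit vector on the sphere (x = cos φ cos λ, y = cos φ sin λ, z = sin φ).
The central angle between the endpoints is δ = arccos(p₁·p₂) ≈ 2.236 rad (128.1°).
Interpolate at f = 2/8 with slerp weights a = sin((1−f)δ)/sin δ ≈ 1.264, b = sin(fδ)/sin δ ≈ 0.674.
p = a·p₁ + b·p₂ ≈ (0.415, -0.776, -0.474); φ = arcsin(p_z) ≈ -28.31°, λ = atan2(p_y, p_x) ≈ -61.87°.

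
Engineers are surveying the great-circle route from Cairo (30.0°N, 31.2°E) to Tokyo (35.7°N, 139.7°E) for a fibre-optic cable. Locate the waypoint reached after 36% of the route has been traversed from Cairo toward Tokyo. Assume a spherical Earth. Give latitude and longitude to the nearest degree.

≈ (45°N, 66°E)

Convert each endpoint to a unit vector on the sphere (x = cos φ cos λ, y = cos φ sin λ, z = sin φ).
The central angle between the endpoints is δ = arccos(p₁·p₂) ≈ 1.502 rad (86.1°).
Interpolate at f = 0.36 with slerp weights a = sin((1−f)δ)/sin δ ≈ 0.822, b = sin(fδ)/sin δ ≈ 0.516.
p = a·p₁ + b·p₂ ≈ (0.289, 0.640, 0.712); φ = arcsin(p_z) ≈ 45.40°, λ = atan2(p_y, p_x) ≈ 65.67°.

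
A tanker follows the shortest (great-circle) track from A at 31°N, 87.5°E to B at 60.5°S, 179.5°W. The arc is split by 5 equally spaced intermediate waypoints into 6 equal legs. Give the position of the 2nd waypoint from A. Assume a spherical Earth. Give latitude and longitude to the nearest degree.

≈ 3°S, 108°E

Write both endpoints as unit vectors p₁, p₂ with components (cos φ cos λ, cos φ sin λ, sin φ).
The central angle between the endpoints is δ = arccos(p₁·p₂) ≈ 2.060 rad (118.1°).
Interpolate at f = 2/6 with slerp weights a = sin((1−f)δ)/sin δ ≈ 1.111, b = sin(fδ)/sin δ ≈ 0.719.
p = a·p₁ + b·p₂ ≈ (-0.312, 0.949, -0.053); φ = arcsin(p_z) ≈ -3.04°, λ = atan2(p_y, p_x) ≈ 108.22°.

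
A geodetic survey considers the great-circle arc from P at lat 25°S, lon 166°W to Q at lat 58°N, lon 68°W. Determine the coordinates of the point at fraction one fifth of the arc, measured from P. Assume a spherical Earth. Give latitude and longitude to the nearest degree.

≈ lat 6°S, lon 153°W

Convert each endpoint to a unit vector on the sphere (x = cos φ cos λ, y = cos φ sin λ, z = sin φ).
The central angle between the endpoints is δ = arccos(p₁·p₂) ≈ 2.010 rad (115.2°).
Interpolate at f = 1/5 with slerp weights a = sin((1−f)δ)/sin δ ≈ 1.104, b = sin(fδ)/sin δ ≈ 0.432.
p = a·p₁ + b·p₂ ≈ (-0.885, -0.454, -0.100); φ = arcsin(p_z) ≈ -5.74°, λ = atan2(p_y, p_x) ≈ -152.82°.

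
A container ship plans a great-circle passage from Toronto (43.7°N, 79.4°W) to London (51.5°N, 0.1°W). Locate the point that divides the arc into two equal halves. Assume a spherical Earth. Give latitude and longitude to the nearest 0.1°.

From cos δ = sin φ₁ sin φ₂ + cos φ₁ cos φ₂ cos Δλ, the central angle is δ ≈ 0.897 rad (51.4°).
Interpolate at f = 1/2 with slerp weights a = sin((1−f)δ)/sin δ ≈ 0.555, b = sin(fδ)/sin δ ≈ 0.555.
p = a·p₁ + b·p₂ ≈ (0.419, -0.395, 0.818); φ = arcsin(p_z) ≈ 54.84°, λ = atan2(p_y, p_x) ≈ -43.29°.

≈ 54.8°N, 43.3°W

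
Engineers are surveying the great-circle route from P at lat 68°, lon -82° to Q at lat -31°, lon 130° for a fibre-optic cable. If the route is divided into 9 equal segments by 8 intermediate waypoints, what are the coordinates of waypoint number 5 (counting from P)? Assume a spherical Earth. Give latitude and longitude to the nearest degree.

From cos δ = sin φ₁ sin φ₂ + cos φ₁ cos φ₂ cos Δλ, the central angle is δ ≈ 2.419 rad (138.6°).
Interpolate at f = 5/9 with slerp weights a = sin((1−f)δ)/sin δ ≈ 1.329, b = sin(fδ)/sin δ ≈ 1.473.
p = a·p₁ + b·p₂ ≈ (-0.742, 0.474, 0.474); φ = arcsin(p_z) ≈ 28.30°, λ = atan2(p_y, p_x) ≈ 147.44°.

≈ lat 28°, lon 147°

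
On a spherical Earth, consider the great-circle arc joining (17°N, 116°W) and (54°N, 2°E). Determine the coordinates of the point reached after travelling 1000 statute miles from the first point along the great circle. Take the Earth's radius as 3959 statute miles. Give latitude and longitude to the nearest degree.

The haversine formula gives a central angle δ ≈ 1.598 rad (91.6°) between the endpoints. The total great-circle distance is δ·R ≈ 1.598 × 3959 ≈ 6327 mi, so the target fraction is f = 1000/6327 ≈ 0.158.
Interpolate at f ≈ 0.158 with slerp weights a = sin((1−f)δ)/sin δ ≈ 0.975, b = sin(fδ)/sin δ ≈ 0.250.
p = a·p₁ + b·p₂ ≈ (-0.262, -0.833, 0.487); φ = arcsin(p_z) ≈ 29.17°, λ = atan2(p_y, p_x) ≈ -107.45°.

≈ (29°N, 107°W)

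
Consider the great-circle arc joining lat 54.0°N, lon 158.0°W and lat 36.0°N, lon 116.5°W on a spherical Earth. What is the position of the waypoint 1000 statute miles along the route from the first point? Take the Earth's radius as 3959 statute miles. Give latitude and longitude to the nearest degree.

Write both endpoints as unit vectors p₁, p₂ with components (cos φ cos λ, cos φ sin λ, sin φ).
The central angle between the endpoints is δ = arccos(p₁·p₂) ≈ 0.589 rad (33.7°). The total great-circle distance is δ·R ≈ 0.589 × 3959 ≈ 2331 mi, so the target fraction is f = 1000/2331 ≈ 0.429.
Interpolate at f ≈ 0.429 with slerp weights a = sin((1−f)δ)/sin δ ≈ 0.594, b = sin(fδ)/sin δ ≈ 0.450.
p = a·p₁ + b·p₂ ≈ (-0.486, -0.457, 0.745); φ = arcsin(p_z) ≈ 48.16°, λ = atan2(p_y, p_x) ≈ -136.79°.

≈ lat 48°N, lon 137°W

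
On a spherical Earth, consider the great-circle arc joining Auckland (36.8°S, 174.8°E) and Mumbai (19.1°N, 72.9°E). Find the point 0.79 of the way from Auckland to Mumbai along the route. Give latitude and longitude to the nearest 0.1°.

≈ (5.6°N, 92.3°E)

Convert each endpoint to a unit vector on the sphere (x = cos φ cos λ, y = cos φ sin λ, z = sin φ).
The central angle between the endpoints is δ = arccos(p₁·p₂) ≈ 1.931 rad (110.6°).
Interpolate at f = 0.79 with slerp weights a = sin((1−f)δ)/sin δ ≈ 0.421, b = sin(fδ)/sin δ ≈ 1.067.
p = a·p₁ + b·p₂ ≈ (-0.039, 0.995, 0.097); φ = arcsin(p_z) ≈ 5.56°, λ = atan2(p_y, p_x) ≈ 92.27°.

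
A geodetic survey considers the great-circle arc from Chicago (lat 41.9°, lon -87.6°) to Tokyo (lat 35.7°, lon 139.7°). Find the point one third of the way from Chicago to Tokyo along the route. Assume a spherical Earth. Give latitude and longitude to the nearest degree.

From cos δ = sin φ₁ sin φ₂ + cos φ₁ cos φ₂ cos Δλ, the central angle is δ ≈ 1.591 rad (91.2°).
Interpolate at f = 1/3 with slerp weights a = sin((1−f)δ)/sin δ ≈ 0.873, b = sin(fδ)/sin δ ≈ 0.506.
p = a·p₁ + b·p₂ ≈ (-0.286, -0.383, 0.878); φ = arcsin(p_z) ≈ 61.42°, λ = atan2(p_y, p_x) ≈ -126.74°.

≈ lat 61°, lon -127°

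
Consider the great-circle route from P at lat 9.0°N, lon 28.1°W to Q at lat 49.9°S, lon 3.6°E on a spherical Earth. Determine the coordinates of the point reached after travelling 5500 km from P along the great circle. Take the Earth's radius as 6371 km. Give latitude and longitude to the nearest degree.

≈ lat 36°S, lon 7°W

Write both endpoints as unit vectors p₁, p₂ with components (cos φ cos λ, cos φ sin λ, sin φ).
The central angle between the endpoints is δ = arccos(p₁·p₂) ≈ 1.136 rad (65.1°). The total great-circle distance is δ·R ≈ 1.136 × 6371 ≈ 7235 km, so the target fraction is f = 5500/7235 ≈ 0.760.
Interpolate at f ≈ 0.760 with slerp weights a = sin((1−f)δ)/sin δ ≈ 0.297, b = sin(fδ)/sin δ ≈ 0.838.
p = a·p₁ + b·p₂ ≈ (0.797, -0.104, -0.595); φ = arcsin(p_z) ≈ -36.49°, λ = atan2(p_y, p_x) ≈ -7.44°.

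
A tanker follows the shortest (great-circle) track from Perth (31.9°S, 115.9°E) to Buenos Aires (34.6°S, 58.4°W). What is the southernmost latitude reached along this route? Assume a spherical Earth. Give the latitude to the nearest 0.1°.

≈ 85.7°S

The great circle lies in the plane with unit normal n̂ = (p₁ × p₂)/|p₁ × p₂|.
Here n̂_z ≈ -0.076; the vertex latitude is φ_max = arccos|n̂_z| ≈ 85.7°.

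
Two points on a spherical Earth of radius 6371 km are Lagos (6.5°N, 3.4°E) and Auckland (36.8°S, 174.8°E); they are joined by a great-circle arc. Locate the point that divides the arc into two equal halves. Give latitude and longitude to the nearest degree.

The haversine formula gives a central angle δ ≈ 2.595 rad (148.7°) between the endpoints.
Interpolate at f = 1/2 with slerp weights a = sin((1−f)δ)/sin δ ≈ 1.853, b = sin(fδ)/sin δ ≈ 1.853.
p = a·p₁ + b·p₂ ≈ (0.360, 0.244, -0.900); φ = arcsin(p_z) ≈ -64.22°, λ = atan2(p_y, p_x) ≈ 34.08°.

≈ 64°S, 34°E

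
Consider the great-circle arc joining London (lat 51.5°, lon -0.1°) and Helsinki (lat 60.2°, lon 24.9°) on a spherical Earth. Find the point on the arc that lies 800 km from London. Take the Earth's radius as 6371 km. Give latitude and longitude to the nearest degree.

≈ lat 56°, lon 9°

Convert each endpoint to a unit vector on the sphere (x = cos φ cos λ, y = cos φ sin λ, z = sin φ).
The central angle between the endpoints is δ = arccos(p₁·p₂) ≈ 0.286 rad (16.4°). The total great-circle distance is δ·R ≈ 0.286 × 6371 ≈ 1819 km, so the target fraction is f = 800/1819 ≈ 0.440.
Interpolate at f ≈ 0.440 with slerp weights a = sin((1−f)δ)/sin δ ≈ 0.566, b = sin(fδ)/sin δ ≈ 0.445.
p = a·p₁ + b·p₂ ≈ (0.552, 0.092, 0.828); φ = arcsin(p_z) ≈ 55.93°, λ = atan2(p_y, p_x) ≈ 9.50°.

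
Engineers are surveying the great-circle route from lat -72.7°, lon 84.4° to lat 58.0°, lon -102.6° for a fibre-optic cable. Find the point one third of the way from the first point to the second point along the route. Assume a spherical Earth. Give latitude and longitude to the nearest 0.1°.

≈ lat -51.6°, lon -114.8°

Convert each endpoint to a unit vector on the sphere (x = cos φ cos λ, y = cos φ sin λ, z = sin φ).
The central angle between the endpoints is δ = arccos(p₁·p₂) ≈ 2.880 rad (165.0°).
Interpolate at f = 1/3 with slerp weights a = sin((1−f)δ)/sin δ ≈ 3.639, b = sin(fδ)/sin δ ≈ 3.173.
p = a·p₁ + b·p₂ ≈ (-0.261, -0.564, -0.783); φ = arcsin(p_z) ≈ -51.57°, λ = atan2(p_y, p_x) ≈ -114.85°.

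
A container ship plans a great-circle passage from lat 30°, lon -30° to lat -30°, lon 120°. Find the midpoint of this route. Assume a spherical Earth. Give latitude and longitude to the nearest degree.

Write both endpoints as unit vectors p₁, p₂ with components (cos φ cos λ, cos φ sin λ, sin φ).
The central angle between the endpoints is δ = arccos(p₁·p₂) ≈ 2.689 rad (154.1°).
Interpolate at f = 1/2 with slerp weights a = sin((1−f)δ)/sin δ ≈ 2.231, b = sin(fδ)/sin δ ≈ 2.231.
p = a·p₁ + b·p₂ ≈ (0.707, 0.707, 0.000); φ = arcsin(p_z) ≈ 0.00°, λ = atan2(p_y, p_x) ≈ 45.00°.

≈ lat 0°, lon 45°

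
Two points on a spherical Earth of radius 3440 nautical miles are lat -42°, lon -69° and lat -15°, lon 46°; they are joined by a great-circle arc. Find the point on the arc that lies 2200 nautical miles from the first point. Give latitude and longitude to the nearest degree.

The haversine formula gives a central angle δ ≈ 1.701 rad (97.5°) between the endpoints. The total great-circle distance is δ·R ≈ 1.701 × 3440 ≈ 5853 nmi, so the target fraction is f = 2200/5853 ≈ 0.376.
Interpolate at f ≈ 0.376 with slerp weights a = sin((1−f)δ)/sin δ ≈ 0.881, b = sin(fδ)/sin δ ≈ 0.602.
p = a·p₁ + b·p₂ ≈ (0.638, -0.193, -0.745); φ = arcsin(p_z) ≈ -48.17°, λ = atan2(p_y, p_x) ≈ -16.80°.

≈ lat -48°, lon -17°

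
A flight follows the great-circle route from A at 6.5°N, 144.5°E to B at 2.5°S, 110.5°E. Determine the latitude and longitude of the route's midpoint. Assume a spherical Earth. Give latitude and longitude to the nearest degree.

From cos δ = sin φ₁ sin φ₂ + cos φ₁ cos φ₂ cos Δλ, the central angle is δ ≈ 0.613 rad (35.1°).
Interpolate at f = 1/2 with slerp weights a = sin((1−f)δ)/sin δ ≈ 0.524, b = sin(fδ)/sin δ ≈ 0.524.
p = a·p₁ + b·p₂ ≈ (-0.608, 0.793, 0.036); φ = arcsin(p_z) ≈ 2.09°, λ = atan2(p_y, p_x) ≈ 127.45°.

≈ 2°N, 127°E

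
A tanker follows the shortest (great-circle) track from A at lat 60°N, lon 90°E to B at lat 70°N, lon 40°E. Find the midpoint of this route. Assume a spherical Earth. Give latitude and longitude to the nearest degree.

≈ lat 67°N, lon 70°E

Convert each endpoint to a unit vector on the sphere (x = cos φ cos λ, y = cos φ sin λ, z = sin φ).
The central angle between the endpoints is δ = arccos(p₁·p₂) ≈ 0.393 rad (22.5°).
Interpolate at f = 1/2 with slerp weights a = sin((1−f)δ)/sin δ ≈ 0.510, b = sin(fδ)/sin δ ≈ 0.510.
p = a·p₁ + b·p₂ ≈ (0.134, 0.367, 0.921); φ = arcsin(p_z) ≈ 67.01°, λ = atan2(p_y, p_x) ≈ 70.00°.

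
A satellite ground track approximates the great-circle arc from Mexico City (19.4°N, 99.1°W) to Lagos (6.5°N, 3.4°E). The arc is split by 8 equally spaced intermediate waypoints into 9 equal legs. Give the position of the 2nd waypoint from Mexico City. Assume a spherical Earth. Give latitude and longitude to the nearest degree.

From cos δ = sin φ₁ sin φ₂ + cos φ₁ cos φ₂ cos Δλ, the central angle is δ ≈ 1.737 rad (99.5°).
Interpolate at f = 2/9 with slerp weights a = sin((1−f)δ)/sin δ ≈ 0.990, b = sin(fδ)/sin δ ≈ 0.382.
p = a·p₁ + b·p₂ ≈ (0.231, -0.899, 0.372); φ = arcsin(p_z) ≈ 21.83°, λ = atan2(p_y, p_x) ≈ -75.59°.

≈ (22°N, 76°W)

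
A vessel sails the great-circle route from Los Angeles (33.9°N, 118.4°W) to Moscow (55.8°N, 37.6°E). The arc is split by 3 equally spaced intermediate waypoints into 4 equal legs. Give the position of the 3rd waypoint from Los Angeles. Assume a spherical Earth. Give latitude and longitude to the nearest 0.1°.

Convert each endpoint to a unit vector on the sphere (x = cos φ cos λ, y = cos φ sin λ, z = sin φ).
The central angle between the endpoints is δ = arccos(p₁·p₂) ≈ 1.536 rad (88.0°).
Interpolate at f = 3/4 with slerp weights a = sin((1−f)δ)/sin δ ≈ 0.375, b = sin(fδ)/sin δ ≈ 0.914.
p = a·p₁ + b·p₂ ≈ (0.259, 0.040, 0.965); φ = arcsin(p_z) ≈ 74.80°, λ = atan2(p_y, p_x) ≈ 8.74°.

≈ 74.8°N, 8.7°E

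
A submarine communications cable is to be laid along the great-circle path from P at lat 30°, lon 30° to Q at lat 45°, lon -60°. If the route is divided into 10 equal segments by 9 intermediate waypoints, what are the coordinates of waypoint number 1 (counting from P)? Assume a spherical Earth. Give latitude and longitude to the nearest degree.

Convert each endpoint to a unit vector on the sphere (x = cos φ cos λ, y = cos φ sin λ, z = sin φ).
The central angle between the endpoints is δ = arccos(p₁·p₂) ≈ 1.209 rad (69.3°).
Interpolate at f = 1/10 with slerp weights a = sin((1−f)δ)/sin δ ≈ 0.947, b = sin(fδ)/sin δ ≈ 0.129.
p = a·p₁ + b·p₂ ≈ (0.756, 0.331, 0.565); φ = arcsin(p_z) ≈ 34.38°, λ = atan2(p_y, p_x) ≈ 23.66°.

≈ lat 34°, lon 24°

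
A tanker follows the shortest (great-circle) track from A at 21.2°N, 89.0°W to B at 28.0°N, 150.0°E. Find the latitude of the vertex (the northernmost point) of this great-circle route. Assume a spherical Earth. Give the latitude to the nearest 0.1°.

≈ 43.1°N

The great circle lies in the plane with unit normal n̂ = (p₁ × p₂)/|p₁ × p₂|.
Here n̂_z ≈ -0.730; the vertex latitude is φ_max = arccos|n̂_z| ≈ 43.1°.
Check via Clairaut: cos φ_max = |cos φ₁| · sin C = cos(21.2°)·sin(51.5°) ≈ 0.730, again giving ≈ 43.1°.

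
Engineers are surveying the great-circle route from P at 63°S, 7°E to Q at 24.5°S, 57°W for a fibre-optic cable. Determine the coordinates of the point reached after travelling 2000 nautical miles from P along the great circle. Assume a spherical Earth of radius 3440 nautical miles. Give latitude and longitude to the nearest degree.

≈ 44°S, 41°W

Write both endpoints as unit vectors p₁, p₂ with components (cos φ cos λ, cos φ sin λ, sin φ).
The central angle between the endpoints is δ = arccos(p₁·p₂) ≈ 0.988 rad (56.6°). The total great-circle distance is δ·R ≈ 0.988 × 3440 ≈ 3398 nmi, so the target fraction is f = 2000/3398 ≈ 0.589.
Interpolate at f ≈ 0.589 with slerp weights a = sin((1−f)δ)/sin δ ≈ 0.473, b = sin(fδ)/sin δ ≈ 0.658.
p = a·p₁ + b·p₂ ≈ (0.539, -0.476, -0.695); φ = arcsin(p_z) ≈ -44.00°, λ = atan2(p_y, p_x) ≈ -41.42°.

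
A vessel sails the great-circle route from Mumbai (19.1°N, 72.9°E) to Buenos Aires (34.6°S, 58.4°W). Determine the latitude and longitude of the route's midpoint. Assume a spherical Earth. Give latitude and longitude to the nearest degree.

Write both endpoints as unit vectors p₁, p₂ with components (cos φ cos λ, cos φ sin λ, sin φ).
The central angle between the endpoints is δ = arccos(p₁·p₂) ≈ 2.345 rad (134.4°).
Interpolate at f = 1/2 with slerp weights a = sin((1−f)δ)/sin δ ≈ 1.289, b = sin(fδ)/sin δ ≈ 1.289.
p = a·p₁ + b·p₂ ≈ (0.914, 0.261, -0.310); φ = arcsin(p_z) ≈ -18.07°, λ = atan2(p_y, p_x) ≈ 15.91°.

≈ (18°S, 16°E)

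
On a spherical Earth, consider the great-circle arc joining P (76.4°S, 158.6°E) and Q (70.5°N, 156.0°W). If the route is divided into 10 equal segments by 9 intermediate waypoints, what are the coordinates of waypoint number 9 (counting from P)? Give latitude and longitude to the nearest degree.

The haversine formula gives a central angle δ ≈ 2.608 rad (149.4°) between the endpoints.
Interpolate at f = 9/10 with slerp weights a = sin((1−f)δ)/sin δ ≈ 0.507, b = sin(fδ)/sin δ ≈ 1.403.
p = a·p₁ + b·p₂ ≈ (-0.539, -0.147, 0.829); φ = arcsin(p_z) ≈ 56.05°, λ = atan2(p_y, p_x) ≈ -164.74°.

≈ (56°N, 165°W)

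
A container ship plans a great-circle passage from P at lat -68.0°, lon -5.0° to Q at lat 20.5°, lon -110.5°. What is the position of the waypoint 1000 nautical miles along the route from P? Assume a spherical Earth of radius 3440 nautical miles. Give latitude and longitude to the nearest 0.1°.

Convert each endpoint to a unit vector on the sphere (x = cos φ cos λ, y = cos φ sin λ, z = sin φ).
The central angle between the endpoints is δ = arccos(p₁·p₂) ≈ 2.003 rad (114.7°). The total great-circle distance is δ·R ≈ 2.003 × 3440 ≈ 6889 nmi, so the target fraction is f = 1000/6889 ≈ 0.145.
Interpolate at f ≈ 0.145 with slerp weights a = sin((1−f)δ)/sin δ ≈ 1.090, b = sin(fδ)/sin δ ≈ 0.316.
p = a·p₁ + b·p₂ ≈ (0.303, -0.312, -0.900); φ = arcsin(p_z) ≈ -64.19°, λ = atan2(p_y, p_x) ≈ -45.85°.

≈ lat -64.2°, lon -45.9°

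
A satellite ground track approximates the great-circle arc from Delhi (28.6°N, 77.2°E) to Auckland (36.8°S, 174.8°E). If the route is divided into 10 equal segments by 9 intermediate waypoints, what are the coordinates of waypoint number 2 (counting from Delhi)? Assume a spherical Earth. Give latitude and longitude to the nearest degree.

Convert each endpoint to a unit vector on the sphere (x = cos φ cos λ, y = cos φ sin λ, z = sin φ).
The central angle between the endpoints is δ = arccos(p₁·p₂) ≈ 1.960 rad (112.3°).
Interpolate at f = 2/10 with slerp weights a = sin((1−f)δ)/sin δ ≈ 1.081, b = sin(fδ)/sin δ ≈ 0.413.
p = a·p₁ + b·p₂ ≈ (-0.119, 0.955, 0.270); φ = arcsin(p_z) ≈ 15.67°, λ = atan2(p_y, p_x) ≈ 97.11°.

≈ (16°N, 97°E)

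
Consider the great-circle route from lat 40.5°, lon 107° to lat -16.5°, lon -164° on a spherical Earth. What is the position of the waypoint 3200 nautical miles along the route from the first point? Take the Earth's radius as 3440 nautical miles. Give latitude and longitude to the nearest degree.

≈ lat 14°, lon 161°

Convert each endpoint to a unit vector on the sphere (x = cos φ cos λ, y = cos φ sin λ, z = sin φ).
The central angle between the endpoints is δ = arccos(p₁·p₂) ≈ 1.743 rad (99.9°). The total great-circle distance is δ·R ≈ 1.743 × 3440 ≈ 5997 nmi, so the target fraction is f = 3200/5997 ≈ 0.534.
Interpolate at f ≈ 0.534 with slerp weights a = sin((1−f)δ)/sin δ ≈ 0.737, b = sin(fδ)/sin δ ≈ 0.814.
p = a·p₁ + b·p₂ ≈ (-0.914, 0.321, 0.248); φ = arcsin(p_z) ≈ 14.35°, λ = atan2(p_y, p_x) ≈ 160.64°.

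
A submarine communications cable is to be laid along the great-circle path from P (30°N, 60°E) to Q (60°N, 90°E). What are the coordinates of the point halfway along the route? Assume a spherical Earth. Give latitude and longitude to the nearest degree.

≈ (46°N, 71°E)

Write both endpoints as unit vectors p₁, p₂ with components (cos φ cos λ, cos φ sin λ, sin φ).
The central angle between the endpoints is δ = arccos(p₁·p₂) ≈ 0.630 rad (36.1°).
Interpolate at f = 1/2 with slerp weights a = sin((1−f)δ)/sin δ ≈ 0.526, b = sin(fδ)/sin δ ≈ 0.526.
p = a·p₁ + b·p₂ ≈ (0.228, 0.657, 0.718); φ = arcsin(p_z) ≈ 45.92°, λ = atan2(p_y, p_x) ≈ 70.89°.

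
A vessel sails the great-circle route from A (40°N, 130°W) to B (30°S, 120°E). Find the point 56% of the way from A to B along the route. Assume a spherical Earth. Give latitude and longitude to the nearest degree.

Convert each endpoint to a unit vector on the sphere (x = cos φ cos λ, y = cos φ sin λ, z = sin φ).
The central angle between the endpoints is δ = arccos(p₁·p₂) ≈ 2.151 rad (123.3°).
Interpolate at f = 0.56 with slerp weights a = sin((1−f)δ)/sin δ ≈ 0.970, b = sin(fδ)/sin δ ≈ 1.116.
p = a·p₁ + b·p₂ ≈ (-0.961, 0.268, 0.065); φ = arcsin(p_z) ≈ 3.75°, λ = atan2(p_y, p_x) ≈ 164.42°.

≈ (4°N, 164°E)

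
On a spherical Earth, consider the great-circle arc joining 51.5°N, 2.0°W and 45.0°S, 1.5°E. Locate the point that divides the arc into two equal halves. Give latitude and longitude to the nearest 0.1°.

Write both endpoints as unit vectors p₁, p₂ with components (cos φ cos λ, cos φ sin λ, sin φ).
The central angle between the endpoints is δ = arccos(p₁·p₂) ≈ 1.685 rad (96.5°).
Interpolate at f = 1/2 with slerp weights a = sin((1−f)δ)/sin δ ≈ 0.751, b = sin(fδ)/sin δ ≈ 0.751.
p = a·p₁ + b·p₂ ≈ (0.998, -0.002, 0.057); φ = arcsin(p_z) ≈ 3.25°, λ = atan2(p_y, p_x) ≈ -0.14°.

≈ 3.3°N, 0.1°W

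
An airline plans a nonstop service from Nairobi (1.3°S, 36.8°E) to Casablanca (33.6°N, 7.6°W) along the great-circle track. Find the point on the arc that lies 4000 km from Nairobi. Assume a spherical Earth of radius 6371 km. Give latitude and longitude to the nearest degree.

Write both endpoints as unit vectors p₁, p₂ with components (cos φ cos λ, cos φ sin λ, sin φ).
The central angle between the endpoints is δ = arccos(p₁·p₂) ≈ 0.949 rad (54.4°). The total great-circle distance is δ·R ≈ 0.949 × 6371 ≈ 6047 km, so the target fraction is f = 4000/6047 ≈ 0.661.
Interpolate at f ≈ 0.661 with slerp weights a = sin((1−f)δ)/sin δ ≈ 0.388, b = sin(fδ)/sin δ ≈ 0.723.
p = a·p₁ + b·p₂ ≈ (0.908, 0.153, 0.391); φ = arcsin(p_z) ≈ 23.02°, λ = atan2(p_y, p_x) ≈ 9.57°.

≈ 23°N, 10°E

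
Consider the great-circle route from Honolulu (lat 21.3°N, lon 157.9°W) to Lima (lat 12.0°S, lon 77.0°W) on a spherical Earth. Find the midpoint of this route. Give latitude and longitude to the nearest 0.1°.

Convert each endpoint to a unit vector on the sphere (x = cos φ cos λ, y = cos φ sin λ, z = sin φ).
The central angle between the endpoints is δ = arccos(p₁·p₂) ≈ 1.502 rad (86.1°).
Interpolate at f = 1/2 with slerp weights a = sin((1−f)δ)/sin δ ≈ 0.684, b = sin(fδ)/sin δ ≈ 0.684.
p = a·p₁ + b·p₂ ≈ (-0.440, -0.892, 0.106); φ = arcsin(p_z) ≈ 6.10°, λ = atan2(p_y, p_x) ≈ -116.26°.

≈ lat 6.1°N, lon 116.3°W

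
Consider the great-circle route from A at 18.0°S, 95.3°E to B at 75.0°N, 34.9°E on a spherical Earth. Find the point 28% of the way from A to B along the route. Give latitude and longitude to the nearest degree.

≈ 9°N, 89°E

Convert each endpoint to a unit vector on the sphere (x = cos φ cos λ, y = cos φ sin λ, z = sin φ).
The central angle between the endpoints is δ = arccos(p₁·p₂) ≈ 1.749 rad (100.2°).
Interpolate at f = 0.28 with slerp weights a = sin((1−f)δ)/sin δ ≈ 0.967, b = sin(fδ)/sin δ ≈ 0.478.
p = a·p₁ + b·p₂ ≈ (0.016, 0.987, 0.163); φ = arcsin(p_z) ≈ 9.36°, λ = atan2(p_y, p_x) ≈ 89.04°.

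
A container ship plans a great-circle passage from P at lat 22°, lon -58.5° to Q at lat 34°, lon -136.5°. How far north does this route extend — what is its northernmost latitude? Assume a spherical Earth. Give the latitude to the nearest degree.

≈ 36°

The great circle lies in the plane with unit normal n̂ = (p₁ × p₂)/|p₁ × p₂|.
Here n̂_z ≈ -0.809; the vertex latitude is φ_max = arccos|n̂_z| ≈ 36.0°.
Check via Clairaut: cos φ_max = |cos φ₁| · sin C = cos(22.0°)·sin(60.8°) ≈ 0.809, again giving ≈ 36.0°.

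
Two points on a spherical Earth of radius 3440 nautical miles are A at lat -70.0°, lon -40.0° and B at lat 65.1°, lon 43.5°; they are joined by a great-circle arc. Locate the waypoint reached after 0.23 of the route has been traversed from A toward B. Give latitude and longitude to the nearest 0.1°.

≈ lat -41.2°, lon -5.8°

Write both endpoints as unit vectors p₁, p₂ with components (cos φ cos λ, cos φ sin λ, sin φ).
The central angle between the endpoints is δ = arccos(p₁·p₂) ≈ 2.561 rad (146.7°).
Interpolate at f = 0.23 with slerp weights a = sin((1−f)δ)/sin δ ≈ 1.678, b = sin(fδ)/sin δ ≈ 1.012.
p = a·p₁ + b·p₂ ≈ (0.749, -0.075, -0.658); φ = arcsin(p_z) ≈ -41.18°, λ = atan2(p_y, p_x) ≈ -5.75°.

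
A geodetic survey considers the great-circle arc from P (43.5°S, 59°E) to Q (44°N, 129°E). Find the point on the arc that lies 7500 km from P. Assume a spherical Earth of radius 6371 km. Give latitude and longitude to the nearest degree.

≈ (12°N, 101°E)

Write both endpoints as unit vectors p₁, p₂ with components (cos φ cos λ, cos φ sin λ, sin φ).
The central angle between the endpoints is δ = arccos(p₁·p₂) ≈ 1.875 rad (107.4°). The total great-circle distance is δ·R ≈ 1.875 × 6371 ≈ 11947 km, so the target fraction is f = 7500/11947 ≈ 0.628.
Interpolate at f ≈ 0.628 with slerp weights a = sin((1−f)δ)/sin δ ≈ 0.674, b = sin(fδ)/sin δ ≈ 0.968.
p = a·p₁ + b·p₂ ≈ (-0.187, 0.960, 0.209); φ = arcsin(p_z) ≈ 12.05°, λ = atan2(p_y, p_x) ≈ 101.00°.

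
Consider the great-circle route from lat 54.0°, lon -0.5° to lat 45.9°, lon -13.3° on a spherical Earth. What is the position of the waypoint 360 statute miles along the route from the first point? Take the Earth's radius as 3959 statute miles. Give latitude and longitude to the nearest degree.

≈ lat 51°, lon -7°

The haversine formula gives a central angle δ ≈ 0.201 rad (11.5°) between the endpoints. The total great-circle distance is δ·R ≈ 0.201 × 3959 ≈ 796 mi, so the target fraction is f = 360/796 ≈ 0.452.
Interpolate at f ≈ 0.452 with slerp weights a = sin((1−f)δ)/sin δ ≈ 0.550, b = sin(fδ)/sin δ ≈ 0.455.
p = a·p₁ + b·p₂ ≈ (0.631, -0.076, 0.772); φ = arcsin(p_z) ≈ 50.51°, λ = atan2(p_y, p_x) ≈ -6.83°.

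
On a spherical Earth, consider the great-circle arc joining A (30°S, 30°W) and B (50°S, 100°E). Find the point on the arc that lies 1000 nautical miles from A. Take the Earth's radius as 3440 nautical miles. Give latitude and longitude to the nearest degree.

≈ (44°S, 19°W)

The haversine formula gives a central angle δ ≈ 1.546 rad (88.6°) between the endpoints. The total great-circle distance is δ·R ≈ 1.546 × 3440 ≈ 5317 nmi, so the target fraction is f = 1000/5317 ≈ 0.188.
Interpolate at f ≈ 0.188 with slerp weights a = sin((1−f)δ)/sin δ ≈ 0.951, b = sin(fδ)/sin δ ≈ 0.287.
p = a·p₁ + b·p₂ ≈ (0.681, -0.230, -0.695); φ = arcsin(p_z) ≈ -44.03°, λ = atan2(p_y, p_x) ≈ -18.68°.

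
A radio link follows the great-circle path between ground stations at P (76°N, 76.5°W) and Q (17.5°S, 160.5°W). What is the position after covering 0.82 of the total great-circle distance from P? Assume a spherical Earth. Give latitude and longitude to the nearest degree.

Convert each endpoint to a unit vector on the sphere (x = cos φ cos λ, y = cos φ sin λ, z = sin φ).
The central angle between the endpoints is δ = arccos(p₁·p₂) ≈ 1.842 rad (105.5°).
Interpolate at f = 0.82 with slerp weights a = sin((1−f)δ)/sin δ ≈ 0.338, b = sin(fδ)/sin δ ≈ 1.036.
p = a·p₁ + b·p₂ ≈ (-0.912, -0.409, 0.016); φ = arcsin(p_z) ≈ 0.93°, λ = atan2(p_y, p_x) ≈ -155.84°.

≈ (1°N, 156°W)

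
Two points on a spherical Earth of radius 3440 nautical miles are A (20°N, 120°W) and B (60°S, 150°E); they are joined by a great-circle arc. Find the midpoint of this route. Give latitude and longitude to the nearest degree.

≈ (26°S, 148°W)

Write both endpoints as unit vectors p₁, p₂ with components (cos φ cos λ, cos φ sin λ, sin φ).
The central angle between the endpoints is δ = arccos(p₁·p₂) ≈ 1.872 rad (107.2°).
Interpolate at f = 1/2 with slerp weights a = sin((1−f)δ)/sin δ ≈ 0.843, b = sin(fδ)/sin δ ≈ 0.843.
p = a·p₁ + b·p₂ ≈ (-0.761, -0.475, -0.442); φ = arcsin(p_z) ≈ -26.21°, λ = atan2(p_y, p_x) ≈ -148.02°.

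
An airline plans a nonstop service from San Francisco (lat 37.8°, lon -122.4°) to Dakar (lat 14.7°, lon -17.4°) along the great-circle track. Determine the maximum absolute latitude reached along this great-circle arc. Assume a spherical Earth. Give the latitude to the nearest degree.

The great circle lies in the plane with unit normal n̂ = (p₁ × p₂)/|p₁ × p₂|.
Here n̂_z ≈ +0.739; the vertex latitude is φ_max = arccos|n̂_z| ≈ 42.4°.

≈ 42°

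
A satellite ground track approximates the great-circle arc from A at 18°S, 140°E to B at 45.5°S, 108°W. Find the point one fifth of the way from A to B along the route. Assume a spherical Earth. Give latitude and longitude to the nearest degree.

From cos δ = sin φ₁ sin φ₂ + cos φ₁ cos φ₂ cos Δλ, the central angle is δ ≈ 1.600 rad (91.7°).
Interpolate at f = 1/5 with slerp weights a = sin((1−f)δ)/sin δ ≈ 0.958, b = sin(fδ)/sin δ ≈ 0.315.
p = a·p₁ + b·p₂ ≈ (-0.766, 0.376, -0.521); φ = arcsin(p_z) ≈ -31.38°, λ = atan2(p_y, p_x) ≈ 153.86°.

≈ 31°S, 154°E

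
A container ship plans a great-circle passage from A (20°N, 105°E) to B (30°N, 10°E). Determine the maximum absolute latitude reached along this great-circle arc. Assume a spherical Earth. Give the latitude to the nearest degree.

≈ 35°N

The great circle lies in the plane with unit normal n̂ = (p₁ × p₂)/|p₁ × p₂|.
Here n̂_z ≈ -0.815; the vertex latitude is φ_max = arccos|n̂_z| ≈ 35.4°.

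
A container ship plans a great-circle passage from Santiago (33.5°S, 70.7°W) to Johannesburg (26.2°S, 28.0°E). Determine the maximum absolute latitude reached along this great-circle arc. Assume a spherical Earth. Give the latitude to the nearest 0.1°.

≈ 41.8°S

The great circle lies in the plane with unit normal n̂ = (p₁ × p₂)/|p₁ × p₂|.
Here n̂_z ≈ +0.746; the vertex latitude is φ_max = arccos|n̂_z| ≈ 41.8°.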